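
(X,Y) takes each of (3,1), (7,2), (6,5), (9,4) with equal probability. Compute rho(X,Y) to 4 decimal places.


Cov(X,Y) = 2.0000, Var(X) = 4.6875, Var(Y) = 2.5000
rho = Cov/(sqrt(VarX)*sqrt(VarY)) = 0.5842

0.5842


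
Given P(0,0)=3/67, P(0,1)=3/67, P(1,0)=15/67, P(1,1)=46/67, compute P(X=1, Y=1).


Read from table: P(X=1, Y=1) = 46/67

46/67


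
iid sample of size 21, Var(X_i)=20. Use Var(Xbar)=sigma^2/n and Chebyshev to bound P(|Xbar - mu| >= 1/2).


Var(Xbar) = Var(X)/n = 20/21
Chebyshev: P(|Xbar-mu| >= 1/2) <= Var(Xbar)/(1/2)^2 = (20/21)/(1/4) = 80/21
Bound exceeds 1, so trivial bound: 1

1


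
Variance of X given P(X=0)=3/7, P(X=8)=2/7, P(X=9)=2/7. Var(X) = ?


E[X] = 34/7, E[X^2] = 290/7
Var(X) = E[X^2] - (E[X])^2 = 290/7 - (34/7)^2 = 874/49

874/49


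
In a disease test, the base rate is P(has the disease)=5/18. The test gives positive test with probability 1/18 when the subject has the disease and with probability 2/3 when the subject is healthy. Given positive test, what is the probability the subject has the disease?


P(A) = P(A|B)P(B) + P(A|B')P(B') = 1/18*5/18 + 2/3*13/18 = 161/324
P(B|A) = P(A|B)P(B)/P(A) = (5/324)/(161/324) = 5/161

5/161


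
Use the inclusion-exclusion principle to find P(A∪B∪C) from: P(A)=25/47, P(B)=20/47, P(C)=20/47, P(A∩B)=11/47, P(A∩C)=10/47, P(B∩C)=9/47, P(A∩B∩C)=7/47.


P(A∪B∪C) = P(A)+P(B)+P(C) - P(AB)-P(AC)-P(BC) + P(ABC)
= 25/47+20/47+20/47 - 11/47-10/47-9/47 + 7/47
= 42/47

42/47


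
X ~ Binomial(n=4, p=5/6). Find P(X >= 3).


P(X>=3) = P(X=3) + P(X=4)
= 125/324 + 625/1296
= 125/144

125/144


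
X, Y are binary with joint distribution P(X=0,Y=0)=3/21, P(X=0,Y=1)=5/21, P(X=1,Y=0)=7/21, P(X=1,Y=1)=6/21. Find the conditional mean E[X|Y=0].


P(Y=0) = 10/21
E[X|Y=0] = (0*3 + 1*7)/10 = 7/10

7/10


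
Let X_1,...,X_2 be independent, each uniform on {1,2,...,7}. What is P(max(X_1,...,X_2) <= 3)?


P(max <= 3) = P(all X_i <= 3) = (P(X_1 <= 3))^2
= (3/7)^2 = 9/49

9/49


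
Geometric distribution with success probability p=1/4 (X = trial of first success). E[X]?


For geometric (trials until first success), E[X] = 1/p = 1/(1/4) = 4

4


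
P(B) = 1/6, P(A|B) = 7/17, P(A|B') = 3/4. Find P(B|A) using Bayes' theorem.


P(A) = P(A|B)P(B) + P(A|B')P(B') = 7/17*1/6 + 3/4*5/6 = 283/408
P(B|A) = P(A|B)P(B)/P(A) = (7/102)/(283/408) = 28/283

28/283


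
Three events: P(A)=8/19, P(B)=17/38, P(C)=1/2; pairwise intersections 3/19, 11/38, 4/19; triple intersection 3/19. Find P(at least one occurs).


P(A∪B∪C) = P(A)+P(B)+P(C) - P(AB)-P(AC)-P(BC) + P(ABC)
= 8/19+17/38+1/2 - 3/19-11/38-4/19 + 3/19
= 33/38

33/38


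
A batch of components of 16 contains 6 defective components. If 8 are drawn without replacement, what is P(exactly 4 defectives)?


P(X=4) = C(6,4)*C(10,4) / C(16,8)
= 15*210 / 12870
= 3150/12870 = 35/143

35/143


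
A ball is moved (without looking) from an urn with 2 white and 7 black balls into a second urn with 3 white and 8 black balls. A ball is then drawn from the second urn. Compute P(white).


P(transfer white) = 2/9; P(transfer black) = 7/9
If white transferred: Urn II has 4 white of 12, so P(white|white moved) = 1/3
If black transferred: Urn II has 3 white of 12, so P(white|black moved) = 1/4
By total probability: P(white) = 2/9*1/3 + 7/9*1/4 = 29/108

29/108


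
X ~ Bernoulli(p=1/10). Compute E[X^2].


For Bernoulli: X in {0,1}
E[X^2] = 0^2*(1-1/10) + 1^2*1/10 = 1/10

1/10


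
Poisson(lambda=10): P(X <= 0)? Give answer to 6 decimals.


P(X<=0) = e^(-10)*10^0/0!
≈ 0.0000453999
≈ 0.000045

0.000045


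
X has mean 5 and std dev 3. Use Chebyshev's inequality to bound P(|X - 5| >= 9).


k = 9/3 = 3
Chebyshev: P(|X-mu| >= k*sigma) <= 1/k^2 = 1/3^2 = 1/9

1/9


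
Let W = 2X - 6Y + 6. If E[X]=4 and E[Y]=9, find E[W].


E[2X - 6Y + 6] = 2*E[X] - 6*E[Y] + 6
= (2)*(4) + (-6)*(9) + (6)
= 8 - 54 + 6 = -40

-40


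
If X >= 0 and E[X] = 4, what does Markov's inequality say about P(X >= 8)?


Markov: P(X >= a) <= E[X]/a
P(X >= 8) <= 4/8 = 1/2

1/2


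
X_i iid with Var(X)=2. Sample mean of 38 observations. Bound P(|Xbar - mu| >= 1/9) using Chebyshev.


Var(Xbar) = Var(X)/n = 2/38
Chebyshev: P(|Xbar-mu| >= 1/9) <= Var(Xbar)/(1/9)^2 = (1/19)/(1/81) = 81/19
Bound exceeds 1, so trivial bound: 1

1


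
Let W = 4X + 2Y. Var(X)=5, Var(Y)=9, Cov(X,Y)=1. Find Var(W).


Var(4X + 2Y) = 4^2*Var(X) + 2^2*Var(Y) + 2*4*2*Cov(X,Y)
= 16*5 + 4*9 + 16*1
= 80 + 36 + 16 = 132

132


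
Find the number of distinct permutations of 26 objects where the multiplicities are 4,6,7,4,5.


26! = 403291461126605635584000000
Denominator: 4!=24 * 6!=720 * 7!=5040 * 4!=24 * 5!=120
Coefficient = 403291461126605635584000000 / 250822656000 = 1607874932664000

1607874932664000


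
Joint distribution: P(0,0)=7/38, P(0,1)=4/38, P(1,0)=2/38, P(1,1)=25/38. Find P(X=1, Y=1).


Read from table: P(X=1, Y=1) = 25/38

25/38


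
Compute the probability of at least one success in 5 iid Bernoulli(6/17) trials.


P(at least one) = 1 - P(none)
P(none) = (1 - 6/17)^5 = (11/17)^5 = 161051/1419857
P(at least one) = 1 - 161051/1419857 = 1258806/1419857

1258806/1419857


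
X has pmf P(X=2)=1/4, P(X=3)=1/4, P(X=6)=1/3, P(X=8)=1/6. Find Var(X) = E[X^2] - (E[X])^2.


E[X] = 55/12, E[X^2] = 311/12
Var(X) = E[X^2] - (E[X])^2 = 311/12 - (55/12)^2 = 707/144

707/144


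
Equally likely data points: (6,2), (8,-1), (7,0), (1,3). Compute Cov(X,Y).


E[X]=11/2, E[Y]=1, E[XY]=7/4
Cov(X,Y) = E[XY] - E[X]E[Y] = 7/4 - 11/2*1 = -15/4

-15/4


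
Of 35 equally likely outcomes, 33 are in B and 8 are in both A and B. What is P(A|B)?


P(A|B) = P(A∩B)/P(B) = (8/35)/(33/35) = 8/33

8/33


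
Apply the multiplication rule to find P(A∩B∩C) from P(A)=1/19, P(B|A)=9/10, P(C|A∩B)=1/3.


P(A∩B∩C) = P(A) * P(B|A) * P(C|A∩B)
= 1/19 * 9/10 * 1/3
= 9/190 * 1/3 = 3/190

3/190


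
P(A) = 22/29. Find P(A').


P(A') = 1 - P(A) = 1 - 22/29 = 7/29

7/29


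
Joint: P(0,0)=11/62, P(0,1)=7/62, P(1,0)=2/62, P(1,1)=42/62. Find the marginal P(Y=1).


P(Y=1) = P(0,1)+P(1,1) = 7/62 + 42/62 = 49/62

49/62


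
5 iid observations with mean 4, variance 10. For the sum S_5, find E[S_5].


E[S_n] = n*E[X_1] = 5*4 = 20

20


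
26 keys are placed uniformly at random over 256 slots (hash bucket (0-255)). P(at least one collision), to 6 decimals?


P(all different) = prod((256-i)/256 for i=0..25) = 0.268765
P(at least one match) = 1 - 0.268765 = 0.731235

0.731235


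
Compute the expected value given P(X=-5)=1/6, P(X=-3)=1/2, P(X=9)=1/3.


E[X] = sum(x * P(x))
= -5*1/6 - 3*1/2 + 9*1/3
= 2/3

2/3


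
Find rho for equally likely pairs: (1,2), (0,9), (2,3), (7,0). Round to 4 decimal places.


Cov(X,Y) = -6.7500, Var(X) = 7.2500, Var(Y) = 11.2500
rho = Cov/(sqrt(VarX)*sqrt(VarY)) = -0.7474

-0.7474


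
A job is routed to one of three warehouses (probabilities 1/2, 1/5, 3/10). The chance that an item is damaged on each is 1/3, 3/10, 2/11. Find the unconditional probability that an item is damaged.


P(A) = P(A|B1)P(B1) + P(A|B2)P(B2) + P(A|B3)P(B3)
= 1/3*1/2 + 3/10*1/5 + 2/11*3/10
= 1/6 + 3/50 + 3/55 = 232/825

232/825


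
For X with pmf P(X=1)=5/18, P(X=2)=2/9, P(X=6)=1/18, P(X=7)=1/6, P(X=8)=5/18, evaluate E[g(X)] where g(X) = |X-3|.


E[|X-3|] = sum(g(x)*P(x))
= 2*5/18 + 1*2/9 + 3*1/18 + 4*1/6 + 5*5/18
= 3

3


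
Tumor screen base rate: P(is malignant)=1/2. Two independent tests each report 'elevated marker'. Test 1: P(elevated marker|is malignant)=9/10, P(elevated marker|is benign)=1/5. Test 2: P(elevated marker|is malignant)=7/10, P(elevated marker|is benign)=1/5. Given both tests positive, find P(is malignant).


After test 1: P(+) = 9/10*1/2 + 1/5*1/2 = 11/20
P(B|+) = (9/20)/(11/20) = 9/11
After test 2 (use post1 as new prior): P(+) = 7/10*9/11 + 1/5*2/11 = 67/110
P(B|+,+) = (63/110)/(67/110) = 63/67

63/67


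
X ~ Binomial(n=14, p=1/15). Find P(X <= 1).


P(X<=1) = P(X=0) + P(X=1)
= 11112006825558016/29192926025390625 + 11112006825558016/29192926025390625
= 22224013651116032/29192926025390625

22224013651116032/29192926025390625


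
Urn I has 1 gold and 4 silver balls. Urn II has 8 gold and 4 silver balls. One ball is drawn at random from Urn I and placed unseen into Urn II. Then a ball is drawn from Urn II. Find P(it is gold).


P(transfer gold) = 1/5; P(transfer silver) = 4/5
If gold transferred: Urn II has 9 gold of 13, so P(gold|gold moved) = 9/13
If silver transferred: Urn II has 8 gold of 13, so P(gold|silver moved) = 8/13
By total probability: P(gold) = 1/5*9/13 + 4/5*8/13 = 41/65

41/65


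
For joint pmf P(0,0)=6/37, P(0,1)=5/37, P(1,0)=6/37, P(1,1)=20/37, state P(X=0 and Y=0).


Read from table: P(X=0, Y=0) = 6/37

6/37


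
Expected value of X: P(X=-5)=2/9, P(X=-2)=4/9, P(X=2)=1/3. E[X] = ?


E[X] = sum(x * P(x))
= -5*2/9 - 2*4/9 + 2*1/3
= -4/3

-4/3


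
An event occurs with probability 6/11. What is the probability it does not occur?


P(A') = 1 - P(A) = 1 - 6/11 = 5/11

5/11


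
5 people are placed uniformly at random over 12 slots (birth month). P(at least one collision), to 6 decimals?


P(all different) = prod((12-i)/12 for i=0..4) = 0.381944
P(at least one match) = 1 - 0.381944 = 0.618056

0.618056


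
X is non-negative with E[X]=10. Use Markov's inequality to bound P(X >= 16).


Markov: P(X >= a) <= E[X]/a
P(X >= 16) <= 10/16 = 5/8

5/8


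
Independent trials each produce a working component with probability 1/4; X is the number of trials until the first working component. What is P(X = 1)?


P(X=1) = (1-p)^0 * p = (3/4)^0 * 1/4
= 1 * 1/4 = 1/4

1/4


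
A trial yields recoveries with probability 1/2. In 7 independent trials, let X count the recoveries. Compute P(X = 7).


P(X=7) = C(7,7) * p^7 * (1-p)^0
= 1 * 1/128 * 1
= 1/128

1/128


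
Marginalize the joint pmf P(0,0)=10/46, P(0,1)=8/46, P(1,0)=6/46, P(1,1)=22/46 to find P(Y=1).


P(Y=1) = P(0,1)+P(1,1) = 8/46 + 22/46 = 30/46 = 15/23

15/23


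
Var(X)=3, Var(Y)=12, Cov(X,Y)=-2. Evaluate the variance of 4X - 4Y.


Var(4X - 4Y) = 4^2*Var(X) + (-4)^2*Var(Y) + 2*4*(-4)*Cov(X,Y)
= 16*3 + 16*12 - 32*(-2)
= 48 + 192 + 64 = 304

304


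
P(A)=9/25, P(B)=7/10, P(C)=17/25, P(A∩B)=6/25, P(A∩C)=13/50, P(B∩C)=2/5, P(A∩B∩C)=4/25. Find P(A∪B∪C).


P(A∪B∪C) = P(A)+P(B)+P(C) - P(AB)-P(AC)-P(BC) + P(ABC)
= 9/25+7/10+17/25 - 6/25-13/50-2/5 + 4/25
= 1

1


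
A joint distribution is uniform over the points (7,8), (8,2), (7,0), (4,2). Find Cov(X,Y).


E[X]=13/2, E[Y]=3, E[XY]=20
Cov(X,Y) = E[XY] - E[X]E[Y] = 20 - 13/2*3 = 1/2

1/2


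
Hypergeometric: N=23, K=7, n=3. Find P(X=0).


P(X=0) = C(7,0)*C(16,3) / C(23,3)
= 1*560 / 1771
= 560/1771 = 80/253

80/253


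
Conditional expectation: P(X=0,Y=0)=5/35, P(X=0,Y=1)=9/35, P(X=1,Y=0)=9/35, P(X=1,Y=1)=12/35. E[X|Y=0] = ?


P(Y=0) = 14/35
E[X|Y=0] = (0*5 + 1*9)/14 = 9/14

9/14


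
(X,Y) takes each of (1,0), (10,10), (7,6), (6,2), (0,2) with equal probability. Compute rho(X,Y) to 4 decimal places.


Cov(X,Y) = 11.6000, Var(X) = 14.1600, Var(Y) = 12.8000
rho = Cov/(sqrt(VarX)*sqrt(VarY)) = 0.8616

0.8616


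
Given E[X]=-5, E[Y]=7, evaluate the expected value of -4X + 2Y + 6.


E[-4X + 2Y + 6] = -4*E[X] + 2*E[Y] + 6
= (-4)*(-5) + (2)*(7) + (6)
= 20 + 14 + 6 = 40

40


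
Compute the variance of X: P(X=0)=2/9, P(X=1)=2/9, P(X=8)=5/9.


E[X] = 14/3, E[X^2] = 322/9
Var(X) = E[X^2] - (E[X])^2 = 322/9 - (14/3)^2 = 14

14


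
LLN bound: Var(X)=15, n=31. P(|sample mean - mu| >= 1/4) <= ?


Var(Xbar) = Var(X)/n = 15/31
Chebyshev: P(|Xbar-mu| >= 1/4) <= Var(Xbar)/(1/4)^2 = (15/31)/(1/16) = 240/31
Bound exceeds 1, so trivial bound: 1

1


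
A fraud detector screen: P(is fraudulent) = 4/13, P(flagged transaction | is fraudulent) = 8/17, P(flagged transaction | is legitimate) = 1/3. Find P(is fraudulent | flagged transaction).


P(A) = P(A|B)P(B) + P(A|B')P(B') = 8/17*4/13 + 1/3*9/13 = 83/221
P(B|A) = P(A|B)P(B)/P(A) = (32/221)/(83/221) = 32/83

32/83


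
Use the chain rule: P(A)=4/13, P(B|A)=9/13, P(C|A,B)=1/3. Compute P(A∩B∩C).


P(A∩B∩C) = P(A) * P(B|A) * P(C|A∩B)
= 4/13 * 9/13 * 1/3
= 36/169 * 1/3 = 12/169

12/169


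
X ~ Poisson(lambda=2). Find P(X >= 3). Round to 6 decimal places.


P(X>=3) = 1 - P(X<=2) = 1 - (e^(-2)*2^0/0! + e^(-2)*2^1/1! + e^(-2)*2^2/2!)
≈ 1 - (0.1353352832 + 0.2706705665 + 0.2706705665)
= 1 - 0.6766764162 = 0.3233235838
≈ 0.323324

0.323324


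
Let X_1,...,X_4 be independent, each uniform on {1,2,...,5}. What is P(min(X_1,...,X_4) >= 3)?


P(min >= 3) = P(all X_i >= 3) = (P(X_1 >= 3))^4
= (3/5)^4 = 81/625

81/625


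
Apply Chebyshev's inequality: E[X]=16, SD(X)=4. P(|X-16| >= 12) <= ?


k = 12/4 = 3
Chebyshev: P(|X-mu| >= k*sigma) <= 1/k^2 = 1/3^2 = 1/9

1/9


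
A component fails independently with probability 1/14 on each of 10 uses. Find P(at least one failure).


P(at least one) = 1 - P(none)
P(none) = (1 - 1/14)^10 = (13/14)^10 = 137858491849/289254654976
P(at least one) = 1 - 137858491849/289254654976 = 151396163127/289254654976

151396163127/289254654976


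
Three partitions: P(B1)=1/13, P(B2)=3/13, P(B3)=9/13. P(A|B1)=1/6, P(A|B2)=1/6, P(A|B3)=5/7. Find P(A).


P(A) = P(A|B1)P(B1) + P(A|B2)P(B2) + P(A|B3)P(B3)
= 1/6*1/13 + 1/6*3/13 + 5/7*9/13
= 1/78 + 1/26 + 45/91 = 149/273

149/273


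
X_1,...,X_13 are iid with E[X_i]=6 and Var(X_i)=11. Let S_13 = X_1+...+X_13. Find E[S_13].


E[S_n] = n*E[X_1] = 13*6 = 78

78


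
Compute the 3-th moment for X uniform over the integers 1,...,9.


E[X^3] = (1/9) * sum(x^3 for x=1..9)
= 2025/9 = 225

225


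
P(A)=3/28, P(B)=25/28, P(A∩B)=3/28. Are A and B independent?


P(A)*P(B) = 3/28*25/28 = 75/784
P(A∩B) = 3/28 != 75/784, so not independent

No, A and B are not independent


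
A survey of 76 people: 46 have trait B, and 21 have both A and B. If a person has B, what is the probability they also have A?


P(A|B) = P(A∩B)/P(B) = (21/76)/(46/76) = 21/46

21/46


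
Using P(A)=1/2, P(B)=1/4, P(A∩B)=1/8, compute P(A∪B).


P(A∪B) = P(A) + P(B) - P(A∩B)
= 1/2 + 1/4 - 1/8 = 5/8

5/8


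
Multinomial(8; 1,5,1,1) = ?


8! = 40320
Denominator: 1!=1 * 5!=120 * 1!=1 * 1!=1
Coefficient = 40320 / 120 = 336

336


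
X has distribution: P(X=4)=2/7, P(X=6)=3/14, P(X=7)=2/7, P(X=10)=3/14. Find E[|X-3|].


E[|X-3|] = sum(g(x)*P(x))
= 1*2/7 + 3*3/14 + 4*2/7 + 7*3/14
= 25/7

25/7


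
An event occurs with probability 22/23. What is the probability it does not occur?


P(A') = 1 - P(A) = 1 - 22/23 = 1/23

1/23


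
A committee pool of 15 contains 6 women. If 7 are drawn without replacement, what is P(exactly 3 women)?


P(X=3) = C(6,3)*C(9,4) / C(15,7)
= 20*126 / 6435
= 2520/6435 = 56/143

56/143


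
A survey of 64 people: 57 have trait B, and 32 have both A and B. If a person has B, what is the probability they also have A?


P(A|B) = P(A∩B)/P(B) = (32/64)/(57/64) = 32/57

32/57


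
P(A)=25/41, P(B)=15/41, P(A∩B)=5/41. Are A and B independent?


P(A)*P(B) = 25/41*15/41 = 375/1681
P(A∩B) = 5/41 != 375/1681, so not independent

No, A and B are not independent


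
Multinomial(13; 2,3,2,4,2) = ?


13! = 6227020800
Denominator: 2!=2 * 3!=6 * 2!=2 * 4!=24 * 2!=2
Coefficient = 6227020800 / 1152 = 5405400

5405400


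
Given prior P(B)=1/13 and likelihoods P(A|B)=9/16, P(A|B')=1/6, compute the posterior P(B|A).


P(A) = P(A|B)P(B) + P(A|B')P(B') = 9/16*1/13 + 1/6*12/13 = 41/208
P(B|A) = P(A|B)P(B)/P(A) = (9/208)/(41/208) = 9/41

9/41


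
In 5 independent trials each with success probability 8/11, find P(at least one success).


P(at least one) = 1 - P(none)
P(none) = (1 - 8/11)^5 = (3/11)^5 = 243/161051
P(at least one) = 1 - 243/161051 = 160808/161051

160808/161051


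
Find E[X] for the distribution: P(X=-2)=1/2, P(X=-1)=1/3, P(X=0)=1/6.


E[X] = sum(x * P(x))
= -2*1/2 - 1*1/3 + 0*1/6
= -4/3

-4/3


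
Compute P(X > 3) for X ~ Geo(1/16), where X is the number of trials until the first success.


P(X > 3) = P(first 3 trials all fail) = (1-p)^3 = (15/16)^3 = 3375/4096

3375/4096


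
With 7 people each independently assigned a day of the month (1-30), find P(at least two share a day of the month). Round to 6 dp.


P(all different) = prod((30-i)/30 for i=0..6) = 0.469156
P(at least one match) = 1 - 0.469156 = 0.530844

0.530844


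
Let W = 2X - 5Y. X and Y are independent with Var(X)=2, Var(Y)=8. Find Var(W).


Independence => Cov(X,Y)=0
Var(2X - 5Y) = 2^2*Var(X) + (-5)^2*Var(Y)
= 4*2 + 25*8 = 208

208


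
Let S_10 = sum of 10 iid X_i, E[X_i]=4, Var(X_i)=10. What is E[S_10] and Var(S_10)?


E[S_n] = n*mu = 10*4 = 40
Var(S_n) = n*sigma^2 = 10*10 = 100

E[S_10]=40, Var(S_10)=100


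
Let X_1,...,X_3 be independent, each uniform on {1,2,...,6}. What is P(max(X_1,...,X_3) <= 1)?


P(max <= 1) = P(all X_i <= 1) = (P(X_1 <= 1))^3
= (1/6)^3 = 1/216

1/216


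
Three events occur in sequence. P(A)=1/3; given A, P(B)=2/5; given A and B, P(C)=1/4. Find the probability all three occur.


P(A∩B∩C) = P(A) * P(B|A) * P(C|A∩B)
= 1/3 * 2/5 * 1/4
= 2/15 * 1/4 = 1/30

1/30


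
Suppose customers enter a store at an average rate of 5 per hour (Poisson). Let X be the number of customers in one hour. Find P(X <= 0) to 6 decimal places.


P(X<=0) = e^(-5)*5^0/0!
≈ 0.0067379470
≈ 0.006738

0.006738


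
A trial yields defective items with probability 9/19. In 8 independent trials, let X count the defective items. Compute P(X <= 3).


P(X<=3) = P(X=0) + P(X=1) + P(X=2) + P(X=3)
= 100000000/16983563041 + 720000000/16983563041 + 2268000000/16983563041 + 4082400000/16983563041
= 7170400000/16983563041

7170400000/16983563041


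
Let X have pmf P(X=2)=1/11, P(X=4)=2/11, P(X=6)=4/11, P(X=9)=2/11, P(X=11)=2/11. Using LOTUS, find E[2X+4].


E[2X+4] = sum(g(x)*P(x))
= 8*1/11 + 12*2/11 + 16*4/11 + 22*2/11 + 26*2/11
= 192/11

192/11


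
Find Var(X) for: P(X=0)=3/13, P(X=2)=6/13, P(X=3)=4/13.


E[X] = 24/13, E[X^2] = 60/13
Var(X) = E[X^2] - (E[X])^2 = 60/13 - (24/13)^2 = 204/169

204/169


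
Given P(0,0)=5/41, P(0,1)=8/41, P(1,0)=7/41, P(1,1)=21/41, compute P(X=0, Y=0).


Read from table: P(X=0, Y=0) = 5/41

5/41


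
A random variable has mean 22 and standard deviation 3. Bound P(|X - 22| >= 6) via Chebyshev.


k = 6/3 = 2
Chebyshev: P(|X-mu| >= k*sigma) <= 1/k^2 = 1/2^2 = 1/4

1/4


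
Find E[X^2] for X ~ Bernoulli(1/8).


For Bernoulli: X in {0,1}
E[X^2] = 0^2*(1-1/8) + 1^2*1/8 = 1/8

1/8


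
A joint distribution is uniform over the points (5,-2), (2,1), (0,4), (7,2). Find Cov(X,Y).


E[X]=7/2, E[Y]=5/4, E[XY]=3/2
Cov(X,Y) = E[XY] - E[X]E[Y] = 3/2 - 7/2*5/4 = -23/8

-23/8


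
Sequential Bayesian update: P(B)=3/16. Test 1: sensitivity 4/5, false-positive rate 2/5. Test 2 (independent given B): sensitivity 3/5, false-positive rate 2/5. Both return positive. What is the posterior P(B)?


After test 1: P(+) = 4/5*3/16 + 2/5*13/16 = 19/40
P(B|+) = (3/20)/(19/40) = 6/19
After test 2 (use post1 as new prior): P(+) = 3/5*6/19 + 2/5*13/19 = 44/95
P(B|+,+) = (18/95)/(44/95) = 9/22

9/22


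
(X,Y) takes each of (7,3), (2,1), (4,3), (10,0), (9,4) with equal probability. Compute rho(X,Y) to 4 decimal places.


Cov(X,Y) = 0.1200, Var(X) = 9.0400, Var(Y) = 2.1600
rho = Cov/(sqrt(VarX)*sqrt(VarY)) = 0.0272

0.0272


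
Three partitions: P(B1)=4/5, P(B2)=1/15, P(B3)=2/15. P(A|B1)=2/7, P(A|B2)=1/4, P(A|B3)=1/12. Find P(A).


P(A) = P(A|B1)P(B1) + P(A|B2)P(B2) + P(A|B3)P(B3)
= 2/7*4/5 + 1/4*1/15 + 1/12*2/15
= 8/35 + 1/60 + 1/90 = 323/1260

323/1260


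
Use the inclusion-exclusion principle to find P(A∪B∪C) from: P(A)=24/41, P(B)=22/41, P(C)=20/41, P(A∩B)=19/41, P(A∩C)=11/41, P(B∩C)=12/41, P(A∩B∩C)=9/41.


P(A∪B∪C) = P(A)+P(B)+P(C) - P(AB)-P(AC)-P(BC) + P(ABC)
= 24/41+22/41+20/41 - 19/41-11/41-12/41 + 9/41
= 33/41

33/41


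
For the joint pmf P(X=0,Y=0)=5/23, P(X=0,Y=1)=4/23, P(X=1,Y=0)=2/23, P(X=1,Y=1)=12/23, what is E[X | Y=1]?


P(Y=1) = 16/23
E[X|Y=1] = (0*4 + 1*12)/16 = 12/16 = 3/4

3/4


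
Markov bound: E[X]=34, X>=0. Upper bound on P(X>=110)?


Markov: P(X >= a) <= E[X]/a
P(X >= 110) <= 34/110 = 17/55

17/55


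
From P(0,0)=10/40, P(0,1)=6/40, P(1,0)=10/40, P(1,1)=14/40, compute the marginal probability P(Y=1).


P(Y=1) = P(0,1)+P(1,1) = 6/40 + 14/40 = 20/40 = 1/2

1/2


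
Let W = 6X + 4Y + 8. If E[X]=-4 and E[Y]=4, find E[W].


E[6X + 4Y + 8] = 6*E[X] + 4*E[Y] + 8
= (6)*(-4) + (4)*(4) + (8)
= -24 + 16 + 8 = 0

0


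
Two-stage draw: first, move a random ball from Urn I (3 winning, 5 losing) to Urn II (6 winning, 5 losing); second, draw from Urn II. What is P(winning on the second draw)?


P(transfer winning) = 3/8; P(transfer losing) = 5/8
If winning transferred: Urn II has 7 winning of 12, so P(winning|winning moved) = 7/12
If losing transferred: Urn II has 6 winning of 12, so P(winning|losing moved) = 1/2
By total probability: P(winning) = 3/8*7/12 + 5/8*1/2 = 17/32

17/32


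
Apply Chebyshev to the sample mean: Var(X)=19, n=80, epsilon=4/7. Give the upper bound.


Var(Xbar) = Var(X)/n = 19/80
Chebyshev: P(|Xbar-mu| >= 4/7) <= Var(Xbar)/(4/7)^2 = (19/80)/(16/49) = 931/1280

931/1280


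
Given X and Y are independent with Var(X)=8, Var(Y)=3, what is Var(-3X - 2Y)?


Independence => Cov(X,Y)=0
Var(-3X - 2Y) = (-3)^2*Var(X) + (-2)^2*Var(Y)
= 9*8 + 4*3 = 84

84


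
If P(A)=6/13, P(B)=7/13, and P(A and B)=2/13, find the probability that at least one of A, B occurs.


P(A∪B) = P(A) + P(B) - P(A∩B)
= 6/13 + 7/13 - 2/13 = 11/13

11/13


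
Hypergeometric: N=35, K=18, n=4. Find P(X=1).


P(X=1) = C(18,1)*C(17,3) / C(35,4)
= 18*680 / 52360
= 12240/52360 = 18/77

18/77


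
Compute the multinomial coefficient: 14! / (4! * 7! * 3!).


14! = 87178291200
Denominator: 4!=24 * 7!=5040 * 3!=6
Coefficient = 87178291200 / 725760 = 120120

120120


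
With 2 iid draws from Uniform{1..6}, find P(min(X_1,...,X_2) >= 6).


P(min >= 6) = P(all X_i >= 6) = (P(X_1 >= 6))^2
= (1/6)^2 = 1/36

1/36


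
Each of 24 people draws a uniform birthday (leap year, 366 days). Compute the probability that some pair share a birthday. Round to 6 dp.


P(all different) = prod((366-i)/366 for i=0..23) = 0.462654
P(at least one match) = 1 - 0.462654 = 0.537346

0.537346


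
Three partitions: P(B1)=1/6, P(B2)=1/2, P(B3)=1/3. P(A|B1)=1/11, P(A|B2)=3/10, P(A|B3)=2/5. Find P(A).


P(A) = P(A|B1)P(B1) + P(A|B2)P(B2) + P(A|B3)P(B3)
= 1/11*1/6 + 3/10*1/2 + 2/5*1/3
= 1/66 + 3/20 + 2/15 = 197/660

197/660


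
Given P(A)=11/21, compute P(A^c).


P(A') = 1 - P(A) = 1 - 11/21 = 10/21

10/21


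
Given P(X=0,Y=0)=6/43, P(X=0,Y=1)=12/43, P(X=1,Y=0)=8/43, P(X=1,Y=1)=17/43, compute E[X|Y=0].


P(Y=0) = 14/43
E[X|Y=0] = (0*6 + 1*8)/14 = 8/14 = 4/7

4/7


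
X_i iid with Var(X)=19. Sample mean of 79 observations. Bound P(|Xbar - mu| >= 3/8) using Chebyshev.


Var(Xbar) = Var(X)/n = 19/79
Chebyshev: P(|Xbar-mu| >= 3/8) <= Var(Xbar)/(3/8)^2 = (19/79)/(9/64) = 1216/711
Bound exceeds 1, so trivial bound: 1

1


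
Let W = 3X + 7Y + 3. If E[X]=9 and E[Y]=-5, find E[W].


E[3X + 7Y + 3] = 3*E[X] + 7*E[Y] + 3
= (3)*(9) + (7)*(-5) + (3)
= 27 - 35 + 3 = -5

-5


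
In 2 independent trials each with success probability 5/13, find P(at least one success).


P(at least one) = 1 - P(none)
P(none) = (1 - 5/13)^2 = (8/13)^2 = 64/169
P(at least one) = 1 - 64/169 = 105/169

105/169


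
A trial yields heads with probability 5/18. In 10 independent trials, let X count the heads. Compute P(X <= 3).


P(X<=3) = P(X=0) + P(X=1) + P(X=2) + P(X=3)
= 137858491849/3570467226624 + 265112484325/1785233613312 + 101966340125/396718580736 + 39217823125/148769467776
= 52646005763/74384733888

52646005763/74384733888


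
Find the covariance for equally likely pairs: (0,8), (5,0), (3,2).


E[X]=8/3, E[Y]=10/3, E[XY]=2
Cov(X,Y) = E[XY] - E[X]E[Y] = 2 - 8/3*10/3 = -62/9

-62/9


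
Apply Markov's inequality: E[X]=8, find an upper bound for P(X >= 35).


Markov: P(X >= a) <= E[X]/a
P(X >= 35) <= 8/35

8/35


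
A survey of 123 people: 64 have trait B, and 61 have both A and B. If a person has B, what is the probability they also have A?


P(A|B) = P(A∩B)/P(B) = (61/123)/(64/123) = 61/64

61/64


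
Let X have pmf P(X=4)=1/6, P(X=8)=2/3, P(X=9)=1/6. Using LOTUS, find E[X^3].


E[X^3] = sum(g(x)*P(x))
= 64*1/6 + 512*2/3 + 729*1/6
= 947/2

947/2


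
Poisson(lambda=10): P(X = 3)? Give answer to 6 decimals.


P(X=3) = e^(-10) * 10^3 / 3!
≈ 0.00004539992976 * 1000 / 6
≈ 0.007567

0.007567


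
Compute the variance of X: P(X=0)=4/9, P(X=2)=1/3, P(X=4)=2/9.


E[X] = 14/9, E[X^2] = 44/9
Var(X) = E[X^2] - (E[X])^2 = 44/9 - (14/9)^2 = 200/81

200/81


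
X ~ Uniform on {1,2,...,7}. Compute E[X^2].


E[X^2] = (1/7) * sum(x^2 for x=1..7)
= 140/7 = 20

20


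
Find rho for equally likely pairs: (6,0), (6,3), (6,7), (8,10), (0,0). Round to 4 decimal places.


Cov(X,Y) = 7.2000, Var(X) = 7.3600, Var(Y) = 15.6000
rho = Cov/(sqrt(VarX)*sqrt(VarY)) = 0.6719

0.6719


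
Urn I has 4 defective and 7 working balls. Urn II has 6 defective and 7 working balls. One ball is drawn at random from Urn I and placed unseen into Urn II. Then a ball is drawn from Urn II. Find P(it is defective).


P(transfer defective) = 4/11; P(transfer working) = 7/11
If defective transferred: Urn II has 7 defective of 14, so P(defective|defective moved) = 1/2
If working transferred: Urn II has 6 defective of 14, so P(defective|working moved) = 3/7
By total probability: P(defective) = 4/11*1/2 + 7/11*3/7 = 5/11

5/11


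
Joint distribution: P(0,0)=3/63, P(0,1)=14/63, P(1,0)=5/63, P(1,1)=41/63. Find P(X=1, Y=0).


Read from table: P(X=1, Y=0) = 5/63

5/63


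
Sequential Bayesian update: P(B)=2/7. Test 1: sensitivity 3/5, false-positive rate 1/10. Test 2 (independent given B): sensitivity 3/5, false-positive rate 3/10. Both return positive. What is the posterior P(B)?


After test 1: P(+) = 3/5*2/7 + 1/10*5/7 = 17/70
P(B|+) = (6/35)/(17/70) = 12/17
After test 2 (use post1 as new prior): P(+) = 3/5*12/17 + 3/10*5/17 = 87/170
P(B|+,+) = (36/85)/(87/170) = 24/29

24/29


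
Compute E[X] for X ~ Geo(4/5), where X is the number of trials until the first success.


For geometric (trials until first success), E[X] = 1/p = 1/(4/5) = 5/4

5/4


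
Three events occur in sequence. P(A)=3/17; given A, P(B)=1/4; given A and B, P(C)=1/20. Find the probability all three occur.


P(A∩B∩C) = P(A) * P(B|A) * P(C|A∩B)
= 3/17 * 1/4 * 1/20
= 3/68 * 1/20 = 3/1360

3/1360


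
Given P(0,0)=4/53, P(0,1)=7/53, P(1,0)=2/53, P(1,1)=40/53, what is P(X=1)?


P(X=1) = P(1,0)+P(1,1) = 2/53 + 40/53 = 42/53

42/53


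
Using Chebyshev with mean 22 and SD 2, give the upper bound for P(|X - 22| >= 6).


k = 6/2 = 3
Chebyshev: P(|X-mu| >= k*sigma) <= 1/k^2 = 1/3^2 = 1/9

1/9


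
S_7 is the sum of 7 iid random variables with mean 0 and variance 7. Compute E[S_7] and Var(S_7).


E[S_n] = n*mu = 7*0 = 0
Var(S_n) = n*sigma^2 = 7*7 = 49

E[S_7]=0, Var(S_7)=49


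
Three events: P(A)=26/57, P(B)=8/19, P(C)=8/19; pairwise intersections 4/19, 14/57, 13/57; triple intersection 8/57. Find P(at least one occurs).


P(A∪B∪C) = P(A)+P(B)+P(C) - P(AB)-P(AC)-P(BC) + P(ABC)
= 26/57+8/19+8/19 - 4/19-14/57-13/57 + 8/57
= 43/57

43/57


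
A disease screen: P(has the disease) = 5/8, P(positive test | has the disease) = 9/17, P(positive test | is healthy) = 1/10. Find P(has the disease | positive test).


P(A) = P(A|B)P(B) + P(A|B')P(B') = 9/17*5/8 + 1/10*3/8 = 501/1360
P(B|A) = P(A|B)P(B)/P(A) = (45/136)/(501/1360) = 150/167

150/167


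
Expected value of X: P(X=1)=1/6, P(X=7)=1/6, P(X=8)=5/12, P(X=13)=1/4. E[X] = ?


E[X] = sum(x * P(x))
= 1*1/6 + 7*1/6 + 8*5/12 + 13*1/4
= 95/12

95/12


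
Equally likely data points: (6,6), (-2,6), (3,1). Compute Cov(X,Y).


E[X]=7/3, E[Y]=13/3, E[XY]=9
Cov(X,Y) = E[XY] - E[X]E[Y] = 9 - 7/3*13/3 = -10/9

-10/9


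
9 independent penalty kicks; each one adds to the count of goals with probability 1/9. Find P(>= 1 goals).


P(at least one) = 1 - P(none)
P(none) = (1 - 1/9)^9 = (8/9)^9 = 134217728/387420489
P(at least one) = 1 - 134217728/387420489 = 253202761/387420489

253202761/387420489


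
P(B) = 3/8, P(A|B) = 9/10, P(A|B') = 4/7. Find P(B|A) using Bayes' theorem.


P(A) = P(A|B)P(B) + P(A|B')P(B') = 9/10*3/8 + 4/7*5/8 = 389/560
P(B|A) = P(A|B)P(B)/P(A) = (27/80)/(389/560) = 189/389

189/389


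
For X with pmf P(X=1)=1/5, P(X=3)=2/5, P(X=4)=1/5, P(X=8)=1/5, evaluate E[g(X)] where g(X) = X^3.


E[X^3] = sum(g(x)*P(x))
= 1*1/5 + 27*2/5 + 64*1/5 + 512*1/5
= 631/5

631/5


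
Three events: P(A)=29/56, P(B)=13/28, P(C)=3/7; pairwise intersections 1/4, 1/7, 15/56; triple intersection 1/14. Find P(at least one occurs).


P(A∪B∪C) = P(A)+P(B)+P(C) - P(AB)-P(AC)-P(BC) + P(ABC)
= 29/56+13/28+3/7 - 1/4-1/7-15/56 + 1/14
= 23/28

23/28


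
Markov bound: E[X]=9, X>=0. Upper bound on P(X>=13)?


Markov: P(X >= a) <= E[X]/a
P(X >= 13) <= 9/13

9/13


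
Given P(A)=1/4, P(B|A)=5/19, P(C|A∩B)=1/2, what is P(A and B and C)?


P(A∩B∩C) = P(A) * P(B|A) * P(C|A∩B)
= 1/4 * 5/19 * 1/2
= 5/76 * 1/2 = 5/152

5/152


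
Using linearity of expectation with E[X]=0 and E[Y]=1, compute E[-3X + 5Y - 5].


E[-3X + 5Y - 5] = -3*E[X] + 5*E[Y] - 5
= (-3)*(0) + (5)*(1) + (-5)
= 0 + 5 - 5 = 0

0


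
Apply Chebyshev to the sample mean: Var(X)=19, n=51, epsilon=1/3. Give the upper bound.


Var(Xbar) = Var(X)/n = 19/51
Chebyshev: P(|Xbar-mu| >= 1/3) <= Var(Xbar)/(1/3)^2 = (19/51)/(1/9) = 57/17
Bound exceeds 1, so trivial bound: 1

1


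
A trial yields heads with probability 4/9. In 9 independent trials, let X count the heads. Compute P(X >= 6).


P(X>=6) = P(X=6) + P(X=7) + P(X=8) + P(X=9)
= 14336000/129140163 + 1638400/43046721 + 327680/43046721 + 262144/387420489
= 60964864/387420489

60964864/387420489


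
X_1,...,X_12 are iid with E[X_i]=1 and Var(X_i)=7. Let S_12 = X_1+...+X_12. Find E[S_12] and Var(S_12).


E[S_n] = n*mu = 12*1 = 12
Var(S_n) = n*sigma^2 = 12*7 = 84

E[S_12]=12, Var(S_12)=84


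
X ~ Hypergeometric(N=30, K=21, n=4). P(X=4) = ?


P(X=4) = C(21,4)*C(9,0) / C(30,4)
= 5985*1 / 27405
= 5985/27405 = 19/87

19/87


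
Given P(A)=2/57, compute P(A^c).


P(A') = 1 - P(A) = 1 - 2/57 = 55/57

55/57


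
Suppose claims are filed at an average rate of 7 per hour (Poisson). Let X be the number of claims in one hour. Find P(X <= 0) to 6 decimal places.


P(X<=0) = e^(-7)*7^0/0!
≈ 0.0009118820
≈ 0.000912

0.000912


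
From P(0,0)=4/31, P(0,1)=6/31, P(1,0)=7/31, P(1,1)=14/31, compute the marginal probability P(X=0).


P(X=0) = P(0,0)+P(0,1) = 4/31 + 6/31 = 10/31

10/31


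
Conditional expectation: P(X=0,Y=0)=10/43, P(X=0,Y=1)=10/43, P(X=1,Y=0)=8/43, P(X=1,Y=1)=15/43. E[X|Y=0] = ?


P(Y=0) = 18/43
E[X|Y=0] = (0*10 + 1*8)/18 = 8/18 = 4/9

4/9


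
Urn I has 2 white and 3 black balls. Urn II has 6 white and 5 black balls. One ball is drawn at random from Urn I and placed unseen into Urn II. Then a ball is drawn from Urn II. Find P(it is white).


P(transfer white) = 2/5; P(transfer black) = 3/5
If white transferred: Urn II has 7 white of 12, so P(white|white moved) = 7/12
If black transferred: Urn II has 6 white of 12, so P(white|black moved) = 1/2
By total probability: P(white) = 2/5*7/12 + 3/5*1/2 = 8/15

8/15


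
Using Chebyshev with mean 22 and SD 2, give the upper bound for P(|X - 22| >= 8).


k = 8/2 = 4
Chebyshev: P(|X-mu| >= k*sigma) <= 1/k^2 = 1/4^2 = 1/16

1/16


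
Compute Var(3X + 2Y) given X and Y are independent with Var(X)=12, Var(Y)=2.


Independence => Cov(X,Y)=0
Var(3X + 2Y) = 3^2*Var(X) + 2^2*Var(Y)
= 9*12 + 4*2 = 116

116


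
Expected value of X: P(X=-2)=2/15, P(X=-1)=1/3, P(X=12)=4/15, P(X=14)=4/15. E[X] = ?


E[X] = sum(x * P(x))
= -2*2/15 - 1*1/3 + 12*4/15 + 14*4/15
= 19/3

19/3


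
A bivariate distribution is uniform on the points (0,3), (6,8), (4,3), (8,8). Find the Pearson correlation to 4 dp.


Cov(X,Y) = 6.2500, Var(X) = 8.7500, Var(Y) = 6.2500
rho = Cov/(sqrt(VarX)*sqrt(VarY)) = 0.8452

0.8452


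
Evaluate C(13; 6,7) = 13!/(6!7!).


13! = 6227020800
Denominator: 6!=720 * 7!=5040
Coefficient = 6227020800 / 3628800 = 1716

1716


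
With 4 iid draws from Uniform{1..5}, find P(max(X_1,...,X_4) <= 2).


P(max <= 2) = P(all X_i <= 2) = (P(X_1 <= 2))^4
= (2/5)^4 = 16/625

16/625


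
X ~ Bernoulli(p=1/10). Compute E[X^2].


For Bernoulli: X in {0,1}
E[X^2] = 0^2*(1-1/10) + 1^2*1/10 = 1/10

1/10


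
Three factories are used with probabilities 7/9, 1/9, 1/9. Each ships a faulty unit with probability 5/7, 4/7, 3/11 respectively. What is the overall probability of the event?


P(A) = P(A|B1)P(B1) + P(A|B2)P(B2) + P(A|B3)P(B3)
= 5/7*7/9 + 4/7*1/9 + 3/11*1/9
= 5/9 + 4/63 + 1/33 = 50/77

50/77


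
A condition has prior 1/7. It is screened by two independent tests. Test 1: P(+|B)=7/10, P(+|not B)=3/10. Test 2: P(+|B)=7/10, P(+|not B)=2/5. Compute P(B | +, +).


After test 1: P(+) = 7/10*1/7 + 3/10*6/7 = 5/14
P(B|+) = (1/10)/(5/14) = 7/25
After test 2 (use post1 as new prior): P(+) = 7/10*7/25 + 2/5*18/25 = 121/250
P(B|+,+) = (49/250)/(121/250) = 49/121

49/121


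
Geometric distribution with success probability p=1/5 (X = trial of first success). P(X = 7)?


P(X=7) = (1-p)^6 * p = (4/5)^6 * 1/5
= 4096/15625 * 1/5 = 4096/78125

4096/78125


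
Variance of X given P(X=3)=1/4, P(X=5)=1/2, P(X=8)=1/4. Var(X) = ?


E[X] = 21/4, E[X^2] = 123/4
Var(X) = E[X^2] - (E[X])^2 = 123/4 - (21/4)^2 = 51/16

51/16


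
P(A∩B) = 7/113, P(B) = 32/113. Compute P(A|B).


P(A|B) = P(A∩B)/P(B) = (7/113)/(32/113) = 7/32

7/32


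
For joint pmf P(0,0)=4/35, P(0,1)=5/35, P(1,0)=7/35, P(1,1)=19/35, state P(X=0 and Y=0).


Read from table: P(X=0, Y=0) = 4/35

4/35


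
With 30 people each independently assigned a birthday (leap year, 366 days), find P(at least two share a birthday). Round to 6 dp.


P(all different) = prod((366-i)/366 for i=0..29) = 0.294697
P(at least one match) = 1 - 0.294697 = 0.705303

0.705303


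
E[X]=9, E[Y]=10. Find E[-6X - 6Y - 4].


E[-6X - 6Y - 4] = -6*E[X] - 6*E[Y] - 4
= (-6)*(9) + (-6)*(10) + (-4)
= -54 - 60 - 4 = -118

-118


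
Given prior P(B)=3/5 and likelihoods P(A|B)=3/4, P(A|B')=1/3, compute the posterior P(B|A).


P(A) = P(A|B)P(B) + P(A|B')P(B') = 3/4*3/5 + 1/3*2/5 = 7/12
P(B|A) = P(A|B)P(B)/P(A) = (9/20)/(7/12) = 27/35

27/35


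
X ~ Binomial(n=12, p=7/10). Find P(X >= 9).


P(X>=9) = P(X=9) + P(X=10) + P(X=11) + P(X=12)
= 11985021279/50000000000 + 83895148953/500000000000 + 17795940687/250000000000 + 13841287201/1000000000000
= 98503154687/200000000000

98503154687/200000000000


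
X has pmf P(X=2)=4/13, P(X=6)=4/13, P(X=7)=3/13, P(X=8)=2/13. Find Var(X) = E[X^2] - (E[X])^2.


E[X] = 69/13, E[X^2] = 435/13
Var(X) = E[X^2] - (E[X])^2 = 435/13 - (69/13)^2 = 894/169

894/169


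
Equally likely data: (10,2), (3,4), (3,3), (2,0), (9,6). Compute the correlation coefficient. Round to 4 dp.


Cov(X,Y) = 2.8000, Var(X) = 11.4400, Var(Y) = 4.0000
rho = Cov/(sqrt(VarX)*sqrt(VarY)) = 0.4139

0.4139


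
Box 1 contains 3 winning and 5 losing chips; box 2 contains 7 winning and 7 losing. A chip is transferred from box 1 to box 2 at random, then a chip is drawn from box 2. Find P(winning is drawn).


P(transfer winning) = 3/8; P(transfer losing) = 5/8
If winning transferred: Urn II has 8 winning of 15, so P(winning|winning moved) = 8/15
If losing transferred: Urn II has 7 winning of 15, so P(winning|losing moved) = 7/15
By total probability: P(winning) = 3/8*8/15 + 5/8*7/15 = 59/120

59/120


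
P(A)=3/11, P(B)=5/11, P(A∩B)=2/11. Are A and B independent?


P(A)*P(B) = 3/11*5/11 = 15/121
P(A∩B) = 2/11 != 15/121, so not independent

No, A and B are not independent


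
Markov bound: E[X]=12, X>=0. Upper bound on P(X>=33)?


Markov: P(X >= a) <= E[X]/a
P(X >= 33) <= 12/33 = 4/11

4/11


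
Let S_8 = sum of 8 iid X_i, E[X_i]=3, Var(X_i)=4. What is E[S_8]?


E[S_n] = n*E[X_1] = 8*3 = 24

24


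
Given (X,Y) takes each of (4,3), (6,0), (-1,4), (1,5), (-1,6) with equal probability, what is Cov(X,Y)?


E[X]=9/5, E[Y]=18/5, E[XY]=7/5
Cov(X,Y) = E[XY] - E[X]E[Y] = 7/5 - 9/5*18/5 = -127/25

-127/25


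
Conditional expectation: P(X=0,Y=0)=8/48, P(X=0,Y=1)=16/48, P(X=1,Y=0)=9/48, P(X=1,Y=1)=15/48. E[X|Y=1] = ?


P(Y=1) = 31/48
E[X|Y=1] = (0*16 + 1*15)/31 = 15/31

15/31


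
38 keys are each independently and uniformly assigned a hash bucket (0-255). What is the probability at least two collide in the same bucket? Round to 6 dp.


P(all different) = prod((256-i)/256 for i=0..37) = 0.055523
P(at least one match) = 1 - 0.055523 = 0.944477

0.944477


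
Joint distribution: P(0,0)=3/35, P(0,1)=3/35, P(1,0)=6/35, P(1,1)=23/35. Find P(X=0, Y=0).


Read from table: P(X=0, Y=0) = 3/35

3/35


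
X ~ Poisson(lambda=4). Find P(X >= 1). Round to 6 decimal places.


P(X>=1) = 1 - P(X<=0) = 1 - (e^(-4)*4^0/0!)
≈ 1 - 0.0183156389 = 0.9816843611
≈ 0.981684

0.981684


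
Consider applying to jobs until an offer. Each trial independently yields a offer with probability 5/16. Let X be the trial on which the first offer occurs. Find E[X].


For geometric (trials until first success), E[X] = 1/p = 1/(5/16) = 16/5

16/5


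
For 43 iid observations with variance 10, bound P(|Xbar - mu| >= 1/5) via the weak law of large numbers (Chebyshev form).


Var(Xbar) = Var(X)/n = 10/43
Chebyshev: P(|Xbar-mu| >= 1/5) <= Var(Xbar)/(1/5)^2 = (10/43)/(1/25) = 250/43
Bound exceeds 1, so trivial bound: 1

1


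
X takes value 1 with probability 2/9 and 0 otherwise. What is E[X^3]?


For Bernoulli: X in {0,1}
E[X^3] = 0^3*(1-2/9) + 1^3*2/9 = 2/9

2/9


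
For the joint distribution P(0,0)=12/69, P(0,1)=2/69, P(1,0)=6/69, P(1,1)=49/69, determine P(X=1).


P(X=1) = P(1,0)+P(1,1) = 6/69 + 49/69 = 55/69

55/69


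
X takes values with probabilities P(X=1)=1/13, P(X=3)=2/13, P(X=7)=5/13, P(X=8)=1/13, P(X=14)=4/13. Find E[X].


E[X] = sum(x * P(x))
= 1*1/13 + 3*2/13 + 7*5/13 + 8*1/13 + 14*4/13
= 106/13

106/13


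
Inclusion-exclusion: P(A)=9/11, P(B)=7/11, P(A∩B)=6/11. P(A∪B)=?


P(A∪B) = P(A) + P(B) - P(A∩B)
= 9/11 + 7/11 - 6/11 = 10/11

10/11


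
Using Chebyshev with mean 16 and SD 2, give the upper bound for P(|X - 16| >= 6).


k = 6/2 = 3
Chebyshev: P(|X-mu| >= k*sigma) <= 1/k^2 = 1/3^2 = 1/9

1/9


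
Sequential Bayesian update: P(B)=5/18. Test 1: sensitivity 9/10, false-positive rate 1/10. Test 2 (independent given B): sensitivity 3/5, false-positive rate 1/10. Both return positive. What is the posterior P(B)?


After test 1: P(+) = 9/10*5/18 + 1/10*13/18 = 29/90
P(B|+) = (1/4)/(29/90) = 45/58
After test 2 (use post1 as new prior): P(+) = 3/5*45/58 + 1/10*13/58 = 283/580
P(B|+,+) = (27/58)/(283/580) = 270/283

270/283


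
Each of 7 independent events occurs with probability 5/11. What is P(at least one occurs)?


P(at least one) = 1 - P(none)
P(none) = (1 - 5/11)^7 = (6/11)^7 = 279936/19487171
P(at least one) = 1 - 279936/19487171 = 19207235/19487171

19207235/19487171


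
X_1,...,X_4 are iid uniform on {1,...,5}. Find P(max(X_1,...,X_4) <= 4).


P(max <= 4) = P(all X_i <= 4) = (P(X_1 <= 4))^4
= (4/5)^4 = 256/625

256/625
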